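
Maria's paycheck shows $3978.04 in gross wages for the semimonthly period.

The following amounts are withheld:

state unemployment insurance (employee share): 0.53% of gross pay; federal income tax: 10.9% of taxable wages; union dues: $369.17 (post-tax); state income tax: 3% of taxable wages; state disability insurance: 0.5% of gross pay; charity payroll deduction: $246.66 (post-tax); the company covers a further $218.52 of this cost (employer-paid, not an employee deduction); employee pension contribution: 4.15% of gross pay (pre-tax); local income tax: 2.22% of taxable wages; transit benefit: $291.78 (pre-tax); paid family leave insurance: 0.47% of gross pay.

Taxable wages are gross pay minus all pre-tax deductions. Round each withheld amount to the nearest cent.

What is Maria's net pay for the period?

Transit benefit: $291.78
Employee pension contribution: $3978.04 × 0.0415 = $165.09
Pre-tax total = $291.78 + $165.09 = $456.87
Taxable wages = $3978.04 − $456.87 = $3521.17
Federal income tax: $3521.17 × 0.109 = $383.81
State income tax: $3521.17 × 0.03 = $105.64
Local income tax: $3521.17 × 0.0222 = $78.17
Paid family leave insurance: $3978.04 × 0.0047 = $18.70
State disability insurance: $3978.04 × 0.005 = $19.89
State unemployment insurance (employee share): $3978.04 × 0.0053 = $21.08
Charity payroll deduction: $246.66
Union dues: $369.17
(Employer's $218.52 toward charity payroll deduction is not withheld from the employee.)
Total deductions = $291.78 + $165.09 + $383.81 + $105.64 + $78.17 + $18.70 + $19.89 + $21.08 + $246.66 + $369.17 = $1699.99
Net pay = $3978.04 − $1699.99 = $2278.05

$2278.05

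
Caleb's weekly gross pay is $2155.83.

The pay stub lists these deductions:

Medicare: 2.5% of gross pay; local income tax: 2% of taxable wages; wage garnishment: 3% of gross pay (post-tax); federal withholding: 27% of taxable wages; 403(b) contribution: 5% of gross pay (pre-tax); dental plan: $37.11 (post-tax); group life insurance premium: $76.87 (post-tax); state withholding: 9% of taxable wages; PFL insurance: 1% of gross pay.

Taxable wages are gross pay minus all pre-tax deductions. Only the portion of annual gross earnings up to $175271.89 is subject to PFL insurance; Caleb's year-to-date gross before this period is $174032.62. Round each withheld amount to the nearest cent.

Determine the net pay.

$1024.85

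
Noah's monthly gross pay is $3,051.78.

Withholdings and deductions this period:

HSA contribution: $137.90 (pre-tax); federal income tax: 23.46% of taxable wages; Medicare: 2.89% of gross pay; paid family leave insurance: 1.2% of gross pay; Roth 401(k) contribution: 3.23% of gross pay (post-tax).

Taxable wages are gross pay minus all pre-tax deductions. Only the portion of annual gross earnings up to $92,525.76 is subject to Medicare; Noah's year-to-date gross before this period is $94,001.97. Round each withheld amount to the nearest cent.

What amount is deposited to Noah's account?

$2,095.09

HSA contribution: $137.90
Taxable wages = $3,051.78 − $137.90 = $2,913.88
Federal income tax: $2,913.88 × 0.2346 = $683.60
Medicare: annual cap $92,525.76 already reached (YTD $94,001.97), so $0.00
Paid family leave insurance: $3,051.78 × 0.012 = $36.62
Roth 401(k) contribution: $3,051.78 × 0.0323 = $98.57
Total deductions = $137.90 + $683.60 + $0.00 + $36.62 + $98.57 = $956.69
Net pay = $3,051.78 − $956.69 = $2,095.09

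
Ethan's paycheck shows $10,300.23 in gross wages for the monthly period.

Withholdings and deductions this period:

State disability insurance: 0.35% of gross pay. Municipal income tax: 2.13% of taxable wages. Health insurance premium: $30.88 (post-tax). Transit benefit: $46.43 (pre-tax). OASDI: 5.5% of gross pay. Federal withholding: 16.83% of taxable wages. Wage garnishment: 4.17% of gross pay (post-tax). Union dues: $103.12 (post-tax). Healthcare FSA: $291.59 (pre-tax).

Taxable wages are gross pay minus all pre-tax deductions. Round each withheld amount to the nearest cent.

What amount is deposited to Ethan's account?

Healthcare FSA: $291.59
Transit benefit: $46.43
Pre-tax total = $291.59 + $46.43 = $338.02
Taxable wages = $10,300.23 − $338.02 = $9,962.21
Federal withholding: $9,962.21 × 0.1683 = $1,676.64
Municipal income tax: $9,962.21 × 0.0213 = $212.20
OASDI: $10,300.23 × 0.055 = $566.51
State disability insurance: $10,300.23 × 0.0035 = $36.05
Union dues: $103.12
Wage garnishment: $10,300.23 × 0.0417 = $429.52
Health insurance premium: $30.88
Total deductions = $291.59 + $46.43 + $1,676.64 + $212.20 + $566.51 + $36.05 + $103.12 + $429.52 + $30.88 = $3,392.94
Net pay = $10,300.23 − $3,392.94 = $6,907.29

$6,907.29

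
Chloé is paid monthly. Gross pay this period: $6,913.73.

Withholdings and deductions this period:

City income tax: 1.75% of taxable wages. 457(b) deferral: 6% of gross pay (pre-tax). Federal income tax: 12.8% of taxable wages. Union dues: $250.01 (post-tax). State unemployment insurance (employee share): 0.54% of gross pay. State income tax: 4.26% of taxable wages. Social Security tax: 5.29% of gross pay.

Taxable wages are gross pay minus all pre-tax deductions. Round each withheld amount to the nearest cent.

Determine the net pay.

$4,623.39

457(b) deferral: $6,913.73 × 0.06 = $414.82
Taxable wages = $6,913.73 − $414.82 = $6,498.91
City income tax: $6,498.91 × 0.0175 = $113.73
State income tax: $6,498.91 × 0.0426 = $276.85
Federal income tax: $6,498.91 × 0.128 = $831.86
State unemployment insurance (employee share): $6,913.73 × 0.0054 = $37.33
Social Security tax: $6,913.73 × 0.0529 = $365.74
Union dues: $250.01
Total deductions = $414.82 + $113.73 + $276.85 + $831.86 + $37.33 + $365.74 + $250.01 = $2,290.34
Net pay = $6,913.73 − $2,290.34 = $4,623.39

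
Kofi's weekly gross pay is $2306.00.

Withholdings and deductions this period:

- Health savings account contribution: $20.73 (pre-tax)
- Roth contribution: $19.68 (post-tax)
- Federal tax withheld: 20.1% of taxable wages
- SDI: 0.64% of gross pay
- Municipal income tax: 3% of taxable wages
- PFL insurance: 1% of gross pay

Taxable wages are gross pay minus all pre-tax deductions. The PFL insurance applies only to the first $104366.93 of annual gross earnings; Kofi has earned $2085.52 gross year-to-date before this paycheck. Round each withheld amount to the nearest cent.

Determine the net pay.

$1699.87

Health savings account contribution: $20.73
Taxable wages = $2306.00 − $20.73 = $2285.27
Municipal income tax: $2285.27 × 0.03 = $68.56
Federal tax withheld: $2285.27 × 0.201 = $459.34
SDI: $2306.00 × 0.0064 = $14.76
PFL insurance: cap not yet reached, full $2306.00 is subject → $2306.00 × 0.01 = $23.06
Roth contribution: $19.68
Total deductions = $20.73 + $68.56 + $459.34 + $14.76 + $23.06 + $19.68 = $606.13
Net pay = $2306.00 − $606.13 = $1699.87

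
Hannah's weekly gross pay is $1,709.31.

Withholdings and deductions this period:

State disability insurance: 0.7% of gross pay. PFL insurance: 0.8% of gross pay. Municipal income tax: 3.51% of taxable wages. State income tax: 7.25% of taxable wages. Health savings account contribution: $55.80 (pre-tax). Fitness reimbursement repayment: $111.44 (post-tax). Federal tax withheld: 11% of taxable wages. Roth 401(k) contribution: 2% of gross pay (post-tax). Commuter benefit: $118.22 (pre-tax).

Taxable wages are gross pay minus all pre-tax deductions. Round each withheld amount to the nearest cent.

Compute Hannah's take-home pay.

$1,029.94

Health savings account contribution: $55.80
Commuter benefit: $118.22
Pre-tax total = $55.80 + $118.22 = $174.02
Taxable wages = $1,709.31 − $174.02 = $1,535.29
Municipal income tax: $1,535.29 × 0.0351 = $53.89
State income tax: $1,535.29 × 0.0725 = $111.31
Federal tax withheld: $1,535.29 × 0.11 = $168.88
State disability insurance: $1,709.31 × 0.007 = $11.97
PFL insurance: $1,709.31 × 0.008 = $13.67
Roth 401(k) contribution: $1,709.31 × 0.02 = $34.19
Fitness reimbursement repayment: $111.44
Total deductions = $55.80 + $118.22 + $53.89 + $111.31 + $168.88 + $11.97 + $13.67 + $34.19 + $111.44 = $679.37
Net pay = $1,709.31 − $679.37 = $1,029.94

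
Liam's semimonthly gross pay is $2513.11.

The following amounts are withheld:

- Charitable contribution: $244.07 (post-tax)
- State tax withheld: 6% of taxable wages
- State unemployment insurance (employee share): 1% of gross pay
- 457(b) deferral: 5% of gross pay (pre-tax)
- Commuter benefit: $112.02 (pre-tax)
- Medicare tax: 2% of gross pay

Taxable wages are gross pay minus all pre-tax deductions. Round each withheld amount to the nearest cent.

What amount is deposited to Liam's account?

457(b) deferral: $2513.11 × 0.05 = $125.66
Commuter benefit: $112.02
Pre-tax total = $125.66 + $112.02 = $237.68
Taxable wages = $2513.11 − $237.68 = $2275.43
State tax withheld: $2275.43 × 0.06 = $136.53
State unemployment insurance (employee share): $2513.11 × 0.01 = $25.13
Medicare tax: $2513.11 × 0.02 = $50.26
Charitable contribution: $244.07
Total deductions = $125.66 + $112.02 + $136.53 + $25.13 + $50.26 + $244.07 = $693.67
Net pay = $2513.11 − $693.67 = $1819.44

$1819.44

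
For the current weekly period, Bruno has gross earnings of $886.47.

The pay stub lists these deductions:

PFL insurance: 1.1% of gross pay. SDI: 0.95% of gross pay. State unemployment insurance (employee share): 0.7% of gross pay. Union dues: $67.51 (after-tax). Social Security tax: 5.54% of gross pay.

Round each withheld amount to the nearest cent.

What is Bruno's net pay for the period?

SDI: $886.47 × 0.0095 = $8.42
Social Security tax: $886.47 × 0.0554 = $49.11
PFL insurance: $886.47 × 0.011 = $9.75
State unemployment insurance (employee share): $886.47 × 0.007 = $6.21
Union dues: $67.51
Total deductions = $8.42 + $49.11 + $9.75 + $6.21 + $67.51 = $141.00
Net pay = $886.47 − $141.00 = $745.47

$745.47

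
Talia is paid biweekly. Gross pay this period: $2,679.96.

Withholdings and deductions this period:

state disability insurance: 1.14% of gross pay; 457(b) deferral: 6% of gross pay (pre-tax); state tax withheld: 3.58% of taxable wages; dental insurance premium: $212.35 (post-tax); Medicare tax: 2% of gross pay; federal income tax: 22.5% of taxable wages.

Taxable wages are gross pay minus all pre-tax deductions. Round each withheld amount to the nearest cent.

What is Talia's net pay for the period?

457(b) deferral: $2,679.96 × 0.06 = $160.80
Taxable wages = $2,679.96 − $160.80 = $2,519.16
Federal income tax: $2,519.16 × 0.225 = $566.81
State tax withheld: $2,519.16 × 0.0358 = $90.19
Medicare tax: $2,679.96 × 0.02 = $53.60
State disability insurance: $2,679.96 × 0.0114 = $30.55
Dental insurance premium: $212.35
Total deductions = $160.80 + $566.81 + $90.19 + $53.60 + $30.55 + $212.35 = $1,114.30
Net pay = $2,679.96 − $1,114.30 = $1,565.66

$1,565.66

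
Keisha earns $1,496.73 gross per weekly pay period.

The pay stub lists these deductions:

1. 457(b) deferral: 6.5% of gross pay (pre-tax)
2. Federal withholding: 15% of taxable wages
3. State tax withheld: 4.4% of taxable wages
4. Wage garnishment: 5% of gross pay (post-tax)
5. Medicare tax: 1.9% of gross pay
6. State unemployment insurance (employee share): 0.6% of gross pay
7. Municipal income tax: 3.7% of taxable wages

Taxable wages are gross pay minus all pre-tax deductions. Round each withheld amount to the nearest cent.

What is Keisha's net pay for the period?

$963.90

457(b) deferral: $1,496.73 × 0.065 = $97.29
Taxable wages = $1,496.73 − $97.29 = $1,399.44
Municipal income tax: $1,399.44 × 0.037 = $51.78
Federal withholding: $1,399.44 × 0.15 = $209.92
State tax withheld: $1,399.44 × 0.044 = $61.58
Medicare tax: $1,496.73 × 0.019 = $28.44
State unemployment insurance (employee share): $1,496.73 × 0.006 = $8.98
Wage garnishment: $1,496.73 × 0.05 = $74.84
Total deductions = $97.29 + $51.78 + $209.92 + $61.58 + $28.44 + $8.98 + $74.84 = $532.83
Net pay = $1,496.73 − $532.83 = $963.90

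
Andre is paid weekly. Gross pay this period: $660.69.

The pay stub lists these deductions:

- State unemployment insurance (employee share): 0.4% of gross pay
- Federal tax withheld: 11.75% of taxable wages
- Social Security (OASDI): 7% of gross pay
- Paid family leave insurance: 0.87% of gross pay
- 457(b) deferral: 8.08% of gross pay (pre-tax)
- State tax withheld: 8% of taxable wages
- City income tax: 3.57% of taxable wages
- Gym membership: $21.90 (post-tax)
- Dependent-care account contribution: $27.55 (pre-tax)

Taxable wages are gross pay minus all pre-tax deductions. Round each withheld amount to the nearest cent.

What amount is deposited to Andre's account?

$368.02

Dependent-care account contribution: $27.55
457(b) deferral: $660.69 × 0.0808 = $53.38
Pre-tax total = $27.55 + $53.38 = $80.93
Taxable wages = $660.69 − $80.93 = $579.76
Federal tax withheld: $579.76 × 0.1175 = $68.12
State tax withheld: $579.76 × 0.08 = $46.38
City income tax: $579.76 × 0.0357 = $20.70
State unemployment insurance (employee share): $660.69 × 0.004 = $2.64
Social Security (OASDI): $660.69 × 0.07 = $46.25
Paid family leave insurance: $660.69 × 0.0087 = $5.75
Gym membership: $21.90
Total deductions = $27.55 + $53.38 + $68.12 + $46.38 + $20.70 + $2.64 + $46.25 + $5.75 + $21.90 = $292.67
Net pay = $660.69 − $292.67 = $368.02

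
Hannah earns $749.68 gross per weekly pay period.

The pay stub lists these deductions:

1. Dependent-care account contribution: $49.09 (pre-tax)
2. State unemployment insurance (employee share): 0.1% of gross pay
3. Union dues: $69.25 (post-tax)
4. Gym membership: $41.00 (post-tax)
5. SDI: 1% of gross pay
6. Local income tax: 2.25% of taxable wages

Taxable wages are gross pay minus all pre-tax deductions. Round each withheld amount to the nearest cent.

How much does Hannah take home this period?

$566.33

Dependent-care account contribution: $49.09
Taxable wages = $749.68 − $49.09 = $700.59
Local income tax: $700.59 × 0.0225 = $15.76
SDI: $749.68 × 0.01 = $7.50
State unemployment insurance (employee share): $749.68 × 0.001 = $0.75
Gym membership: $41.00
Union dues: $69.25
Total deductions = $49.09 + $15.76 + $7.50 + $0.75 + $41.00 + $69.25 = $183.35
Net pay = $749.68 − $183.35 = $566.33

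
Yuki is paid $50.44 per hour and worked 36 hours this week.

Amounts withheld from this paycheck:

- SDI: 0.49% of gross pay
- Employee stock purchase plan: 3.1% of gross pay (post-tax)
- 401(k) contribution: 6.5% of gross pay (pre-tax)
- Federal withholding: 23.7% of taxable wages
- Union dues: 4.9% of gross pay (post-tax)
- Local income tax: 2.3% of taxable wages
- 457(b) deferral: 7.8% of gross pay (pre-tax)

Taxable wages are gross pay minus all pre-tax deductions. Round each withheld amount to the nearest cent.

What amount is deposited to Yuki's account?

Gross pay: 36 × $50.44 = $1815.84
401(k) contribution: $1815.84 × 0.065 = $118.03
457(b) deferral: $1815.84 × 0.078 = $141.64
Pre-tax total = $118.03 + $141.64 = $259.67
Taxable wages = $1815.84 − $259.67 = $1556.17
Local income tax: $1556.17 × 0.023 = $35.79
Federal withholding: $1556.17 × 0.237 = $368.81
SDI: $1815.84 × 0.0049 = $8.90
Union dues: $1815.84 × 0.049 = $88.98
Employee stock purchase plan: $1815.84 × 0.031 = $56.29
Total deductions = $118.03 + $141.64 + $35.79 + $368.81 + $8.90 + $88.98 + $56.29 = $818.44
Net pay = $1815.84 − $818.44 = $997.40

$997.40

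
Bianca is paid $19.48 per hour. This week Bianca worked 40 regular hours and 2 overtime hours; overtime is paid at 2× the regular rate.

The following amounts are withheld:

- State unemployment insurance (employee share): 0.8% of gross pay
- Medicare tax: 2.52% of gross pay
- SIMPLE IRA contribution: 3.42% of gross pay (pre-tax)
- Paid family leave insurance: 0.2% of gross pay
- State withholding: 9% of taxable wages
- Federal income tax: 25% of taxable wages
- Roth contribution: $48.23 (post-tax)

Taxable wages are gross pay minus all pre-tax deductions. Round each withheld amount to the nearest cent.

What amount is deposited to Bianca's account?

Regular pay: 40 × $19.48 = $779.20
Overtime pay: 2 × $19.48 × 2 = $77.92
Gross pay = $779.20 + $77.92 = $857.12
SIMPLE IRA contribution: $857.12 × 0.0342 = $29.31
Taxable wages = $857.12 − $29.31 = $827.81
State withholding: $827.81 × 0.09 = $74.50
Federal income tax: $827.81 × 0.25 = $206.95
Medicare tax: $857.12 × 0.0252 = $21.60
State unemployment insurance (employee share): $857.12 × 0.008 = $6.86
Paid family leave insurance: $857.12 × 0.002 = $1.71
Roth contribution: $48.23
Total deductions = $29.31 + $74.50 + $206.95 + $21.60 + $6.86 + $1.71 + $48.23 = $389.16
Net pay = $857.12 − $389.16 = $467.96

$467.96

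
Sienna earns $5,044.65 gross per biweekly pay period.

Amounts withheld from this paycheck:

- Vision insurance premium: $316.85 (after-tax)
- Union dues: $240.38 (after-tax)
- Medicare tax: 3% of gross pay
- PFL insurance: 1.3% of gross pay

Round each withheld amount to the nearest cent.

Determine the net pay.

$4,270.50

Medicare tax: $5,044.65 × 0.03 = $151.34
PFL insurance: $5,044.65 × 0.013 = $65.58
Union dues: $240.38
Vision insurance premium: $316.85
Total deductions = $151.34 + $65.58 + $240.38 + $316.85 = $774.15
Net pay = $5,044.65 − $774.15 = $4,270.50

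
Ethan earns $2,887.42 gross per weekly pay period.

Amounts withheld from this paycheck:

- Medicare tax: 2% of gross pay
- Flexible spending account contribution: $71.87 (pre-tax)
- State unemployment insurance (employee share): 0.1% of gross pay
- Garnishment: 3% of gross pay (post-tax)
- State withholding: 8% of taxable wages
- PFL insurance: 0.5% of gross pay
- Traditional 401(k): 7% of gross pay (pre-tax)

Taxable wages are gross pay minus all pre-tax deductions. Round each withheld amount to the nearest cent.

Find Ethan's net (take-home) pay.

Flexible spending account contribution: $71.87
Traditional 401(k): $2,887.42 × 0.07 = $202.12
Pre-tax total = $71.87 + $202.12 = $273.99
Taxable wages = $2,887.42 − $273.99 = $2,613.43
State withholding: $2,613.43 × 0.08 = $209.07
Medicare tax: $2,887.42 × 0.02 = $57.75
State unemployment insurance (employee share): $2,887.42 × 0.001 = $2.89
PFL insurance: $2,887.42 × 0.005 = $14.44
Garnishment: $2,887.42 × 0.03 = $86.62
Total deductions = $71.87 + $202.12 + $209.07 + $57.75 + $2.89 + $14.44 + $86.62 = $644.76
Net pay = $2,887.42 − $644.76 = $2,242.66

$2,242.66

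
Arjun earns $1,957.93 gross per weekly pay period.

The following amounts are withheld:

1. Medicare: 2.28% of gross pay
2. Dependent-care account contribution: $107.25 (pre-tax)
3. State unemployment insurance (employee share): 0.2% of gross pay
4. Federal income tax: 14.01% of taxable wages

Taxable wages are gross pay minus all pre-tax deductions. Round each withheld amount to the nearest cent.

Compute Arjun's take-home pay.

$1,542.84

Dependent-care account contribution: $107.25
Taxable wages = $1,957.93 − $107.25 = $1,850.68
Federal income tax: $1,850.68 × 0.1401 = $259.28
State unemployment insurance (employee share): $1,957.93 × 0.002 = $3.92
Medicare: $1,957.93 × 0.0228 = $44.64
Total deductions = $107.25 + $259.28 + $3.92 + $44.64 = $415.09
Net pay = $1,957.93 − $415.09 = $1,542.84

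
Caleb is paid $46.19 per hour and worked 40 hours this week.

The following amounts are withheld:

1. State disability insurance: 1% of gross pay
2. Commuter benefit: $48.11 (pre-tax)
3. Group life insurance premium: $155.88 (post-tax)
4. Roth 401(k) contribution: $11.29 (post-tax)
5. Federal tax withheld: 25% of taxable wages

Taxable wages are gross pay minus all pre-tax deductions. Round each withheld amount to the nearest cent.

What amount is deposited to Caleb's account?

Gross pay: 40 × $46.19 = $1847.60
Commuter benefit: $48.11
Taxable wages = $1847.60 − $48.11 = $1799.49
Federal tax withheld: $1799.49 × 0.25 = $449.87
State disability insurance: $1847.60 × 0.01 = $18.48
Group life insurance premium: $155.88
Roth 401(k) contribution: $11.29
Total deductions = $48.11 + $449.87 + $18.48 + $155.88 + $11.29 = $683.63
Net pay = $1847.60 − $683.63 = $1163.97

$1163.97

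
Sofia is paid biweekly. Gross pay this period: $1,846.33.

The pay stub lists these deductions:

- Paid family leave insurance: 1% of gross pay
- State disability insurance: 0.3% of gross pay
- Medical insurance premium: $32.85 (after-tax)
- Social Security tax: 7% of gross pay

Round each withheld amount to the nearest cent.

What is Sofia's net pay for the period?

Social Security tax: $1,846.33 × 0.07 = $129.24
Paid family leave insurance: $1,846.33 × 0.01 = $18.46
State disability insurance: $1,846.33 × 0.003 = $5.54
Medical insurance premium: $32.85
Total deductions = $129.24 + $18.46 + $5.54 + $32.85 = $186.09
Net pay = $1,846.33 − $186.09 = $1,660.24

$1,660.24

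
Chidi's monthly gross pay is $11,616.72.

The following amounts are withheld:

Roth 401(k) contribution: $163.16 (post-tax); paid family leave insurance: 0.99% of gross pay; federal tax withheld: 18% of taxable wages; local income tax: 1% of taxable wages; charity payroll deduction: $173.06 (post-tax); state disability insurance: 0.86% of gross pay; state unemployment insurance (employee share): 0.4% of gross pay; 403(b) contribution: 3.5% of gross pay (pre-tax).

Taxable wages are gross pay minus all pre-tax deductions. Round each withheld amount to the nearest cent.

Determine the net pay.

403(b) contribution: $11,616.72 × 0.035 = $406.59
Taxable wages = $11,616.72 − $406.59 = $11,210.13
Federal tax withheld: $11,210.13 × 0.18 = $2,017.82
Local income tax: $11,210.13 × 0.01 = $112.10
State unemployment insurance (employee share): $11,616.72 × 0.004 = $46.47
State disability insurance: $11,616.72 × 0.0086 = $99.90
Paid family leave insurance: $11,616.72 × 0.0099 = $115.01
Charity payroll deduction: $173.06
Roth 401(k) contribution: $163.16
Total deductions = $406.59 + $2,017.82 + $112.10 + $46.47 + $99.90 + $115.01 + $173.06 + $163.16 = $3,134.11
Net pay = $11,616.72 − $3,134.11 = $8,482.61

$8,482.61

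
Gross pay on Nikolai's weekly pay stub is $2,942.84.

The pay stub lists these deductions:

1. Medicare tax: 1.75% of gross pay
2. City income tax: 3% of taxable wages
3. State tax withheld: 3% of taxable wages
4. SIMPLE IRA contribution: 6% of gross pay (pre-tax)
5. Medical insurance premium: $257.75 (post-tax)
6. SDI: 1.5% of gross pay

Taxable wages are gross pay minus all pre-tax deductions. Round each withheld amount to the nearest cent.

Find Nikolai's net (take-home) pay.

$2,246.90

SIMPLE IRA contribution: $2,942.84 × 0.06 = $176.57
Taxable wages = $2,942.84 − $176.57 = $2,766.27
City income tax: $2,766.27 × 0.03 = $82.99
State tax withheld: $2,766.27 × 0.03 = $82.99
Medicare tax: $2,942.84 × 0.0175 = $51.50
SDI: $2,942.84 × 0.015 = $44.14
Medical insurance premium: $257.75
Total deductions = $176.57 + $82.99 + $82.99 + $51.50 + $44.14 + $257.75 = $695.94
Net pay = $2,942.84 − $695.94 = $2,246.90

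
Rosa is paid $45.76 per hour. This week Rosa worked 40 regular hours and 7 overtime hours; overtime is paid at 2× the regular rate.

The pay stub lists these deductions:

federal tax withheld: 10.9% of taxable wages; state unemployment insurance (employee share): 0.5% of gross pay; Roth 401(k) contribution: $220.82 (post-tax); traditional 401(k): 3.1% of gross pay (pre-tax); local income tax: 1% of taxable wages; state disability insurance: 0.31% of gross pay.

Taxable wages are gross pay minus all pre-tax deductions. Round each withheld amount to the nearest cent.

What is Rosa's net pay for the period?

Regular pay: 40 × $45.76 = $1,830.40
Overtime pay: 7 × $45.76 × 2 = $640.64
Gross pay = $1,830.40 + $640.64 = $2,471.04
Traditional 401(k): $2,471.04 × 0.031 = $76.60
Taxable wages = $2,471.04 − $76.60 = $2,394.44
Local income tax: $2,394.44 × 0.01 = $23.94
Federal tax withheld: $2,394.44 × 0.109 = $260.99
State disability insurance: $2,471.04 × 0.0031 = $7.66
State unemployment insurance (employee share): $2,471.04 × 0.005 = $12.36
Roth 401(k) contribution: $220.82
Total deductions = $76.60 + $23.94 + $260.99 + $7.66 + $12.36 + $220.82 = $602.37
Net pay = $2,471.04 − $602.37 = $1,868.67

$1,868.67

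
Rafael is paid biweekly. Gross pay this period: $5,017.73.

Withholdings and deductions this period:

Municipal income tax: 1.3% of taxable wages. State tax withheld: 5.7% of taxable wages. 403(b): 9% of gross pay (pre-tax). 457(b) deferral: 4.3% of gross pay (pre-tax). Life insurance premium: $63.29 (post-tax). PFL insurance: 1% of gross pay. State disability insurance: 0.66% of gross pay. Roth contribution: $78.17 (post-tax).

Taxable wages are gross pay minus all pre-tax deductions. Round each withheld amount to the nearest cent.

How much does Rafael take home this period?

403(b): $5,017.73 × 0.09 = $451.60
457(b) deferral: $5,017.73 × 0.043 = $215.76
Pre-tax total = $451.60 + $215.76 = $667.36
Taxable wages = $5,017.73 − $667.36 = $4,350.37
State tax withheld: $4,350.37 × 0.057 = $247.97
Municipal income tax: $4,350.37 × 0.013 = $56.55
State disability insurance: $5,017.73 × 0.0066 = $33.12
PFL insurance: $5,017.73 × 0.01 = $50.18
Life insurance premium: $63.29
Roth contribution: $78.17
Total deductions = $451.60 + $215.76 + $247.97 + $56.55 + $33.12 + $50.18 + $63.29 + $78.17 = $1,196.64
Net pay = $5,017.73 − $1,196.64 = $3,821.09

$3,821.09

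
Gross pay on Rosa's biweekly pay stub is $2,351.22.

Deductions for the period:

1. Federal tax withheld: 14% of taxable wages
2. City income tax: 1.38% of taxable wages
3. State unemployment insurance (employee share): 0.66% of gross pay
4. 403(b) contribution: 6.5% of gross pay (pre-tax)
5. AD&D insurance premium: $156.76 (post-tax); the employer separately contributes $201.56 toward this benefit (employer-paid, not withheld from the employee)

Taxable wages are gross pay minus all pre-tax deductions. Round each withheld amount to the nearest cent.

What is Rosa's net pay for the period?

$1,688.00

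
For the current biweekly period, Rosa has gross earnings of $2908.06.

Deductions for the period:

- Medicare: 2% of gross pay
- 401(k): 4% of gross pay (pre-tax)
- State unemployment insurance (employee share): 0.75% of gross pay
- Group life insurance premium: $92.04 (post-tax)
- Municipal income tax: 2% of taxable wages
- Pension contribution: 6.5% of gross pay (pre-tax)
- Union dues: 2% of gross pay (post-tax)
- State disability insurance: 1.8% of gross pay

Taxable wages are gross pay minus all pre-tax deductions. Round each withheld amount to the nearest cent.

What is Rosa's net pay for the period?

$2268.15

Pension contribution: $2908.06 × 0.065 = $189.02
401(k): $2908.06 × 0.04 = $116.32
Pre-tax total = $189.02 + $116.32 = $305.34
Taxable wages = $2908.06 − $305.34 = $2602.72
Municipal income tax: $2602.72 × 0.02 = $52.05
State disability insurance: $2908.06 × 0.018 = $52.35
Medicare: $2908.06 × 0.02 = $58.16
State unemployment insurance (employee share): $2908.06 × 0.0075 = $21.81
Union dues: $2908.06 × 0.02 = $58.16
Group life insurance premium: $92.04
Total deductions = $189.02 + $116.32 + $52.05 + $52.35 + $58.16 + $21.81 + $58.16 + $92.04 = $639.91
Net pay = $2908.06 − $639.91 = $2268.15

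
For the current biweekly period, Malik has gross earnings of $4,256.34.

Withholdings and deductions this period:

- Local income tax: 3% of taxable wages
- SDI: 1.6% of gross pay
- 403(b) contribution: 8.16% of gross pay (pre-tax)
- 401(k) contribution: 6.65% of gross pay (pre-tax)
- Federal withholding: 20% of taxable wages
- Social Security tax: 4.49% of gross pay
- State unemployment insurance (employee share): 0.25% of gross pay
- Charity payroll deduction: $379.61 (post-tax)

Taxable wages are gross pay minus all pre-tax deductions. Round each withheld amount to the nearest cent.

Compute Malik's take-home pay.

$2,142.54

403(b) contribution: $4,256.34 × 0.0816 = $347.32
401(k) contribution: $4,256.34 × 0.0665 = $283.05
Pre-tax total = $347.32 + $283.05 = $630.37
Taxable wages = $4,256.34 − $630.37 = $3,625.97
Federal withholding: $3,625.97 × 0.2 = $725.19
Local income tax: $3,625.97 × 0.03 = $108.78
Social Security tax: $4,256.34 × 0.0449 = $191.11
State unemployment insurance (employee share): $4,256.34 × 0.0025 = $10.64
SDI: $4,256.34 × 0.016 = $68.10
Charity payroll deduction: $379.61
Total deductions = $347.32 + $283.05 + $725.19 + $108.78 + $191.11 + $10.64 + $68.10 + $379.61 = $2,113.80
Net pay = $4,256.34 − $2,113.80 = $2,142.54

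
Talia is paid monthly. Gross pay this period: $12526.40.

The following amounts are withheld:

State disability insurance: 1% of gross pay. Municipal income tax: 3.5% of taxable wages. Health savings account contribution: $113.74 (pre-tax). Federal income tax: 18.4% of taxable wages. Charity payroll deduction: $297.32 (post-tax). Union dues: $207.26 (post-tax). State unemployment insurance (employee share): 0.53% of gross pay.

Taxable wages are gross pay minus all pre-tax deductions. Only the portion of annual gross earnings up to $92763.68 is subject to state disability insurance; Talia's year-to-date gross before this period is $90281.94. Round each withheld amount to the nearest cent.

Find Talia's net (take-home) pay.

Health savings account contribution: $113.74
Taxable wages = $12526.40 − $113.74 = $12412.66
Municipal income tax: $12412.66 × 0.035 = $434.44
Federal income tax: $12412.66 × 0.184 = $2283.93
State disability insurance: only $92763.68 − $90281.94 = $2481.74 of this check is subject → $2481.74 × 0.01 = $24.82
State unemployment insurance (employee share): $12526.40 × 0.0053 = $66.39
Charity payroll deduction: $297.32
Union dues: $207.26
Total deductions = $113.74 + $434.44 + $2283.93 + $24.82 + $66.39 + $297.32 + $207.26 = $3427.90
Net pay = $12526.40 − $3427.90 = $9098.50

$9098.50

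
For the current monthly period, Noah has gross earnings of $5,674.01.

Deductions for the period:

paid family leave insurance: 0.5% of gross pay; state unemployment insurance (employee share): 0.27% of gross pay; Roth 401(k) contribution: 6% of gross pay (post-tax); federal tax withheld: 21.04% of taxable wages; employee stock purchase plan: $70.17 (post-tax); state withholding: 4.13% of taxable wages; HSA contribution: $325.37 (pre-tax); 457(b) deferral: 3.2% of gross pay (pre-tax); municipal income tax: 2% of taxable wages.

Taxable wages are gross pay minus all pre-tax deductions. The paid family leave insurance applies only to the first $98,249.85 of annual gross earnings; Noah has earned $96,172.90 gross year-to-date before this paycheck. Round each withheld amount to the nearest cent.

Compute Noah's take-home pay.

$3,326.87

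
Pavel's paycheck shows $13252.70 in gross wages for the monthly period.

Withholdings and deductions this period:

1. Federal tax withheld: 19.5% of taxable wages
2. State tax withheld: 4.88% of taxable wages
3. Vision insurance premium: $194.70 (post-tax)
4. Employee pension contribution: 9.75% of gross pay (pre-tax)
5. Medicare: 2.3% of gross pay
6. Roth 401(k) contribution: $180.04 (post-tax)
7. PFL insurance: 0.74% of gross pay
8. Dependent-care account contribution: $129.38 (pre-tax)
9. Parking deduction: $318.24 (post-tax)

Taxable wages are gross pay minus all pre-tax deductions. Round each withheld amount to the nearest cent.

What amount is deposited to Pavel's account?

Dependent-care account contribution: $129.38
Employee pension contribution: $13252.70 × 0.0975 = $1292.14
Pre-tax total = $129.38 + $1292.14 = $1421.52
Taxable wages = $13252.70 − $1421.52 = $11831.18
State tax withheld: $11831.18 × 0.0488 = $577.36
Federal tax withheld: $11831.18 × 0.195 = $2307.08
PFL insurance: $13252.70 × 0.0074 = $98.07
Medicare: $13252.70 × 0.023 = $304.81
Roth 401(k) contribution: $180.04
Parking deduction: $318.24
Vision insurance premium: $194.70
Total deductions = $129.38 + $1292.14 + $577.36 + $2307.08 + $98.07 + $304.81 + $180.04 + $318.24 + $194.70 = $5401.82
Net pay = $13252.70 − $5401.82 = $7850.88

$7850.88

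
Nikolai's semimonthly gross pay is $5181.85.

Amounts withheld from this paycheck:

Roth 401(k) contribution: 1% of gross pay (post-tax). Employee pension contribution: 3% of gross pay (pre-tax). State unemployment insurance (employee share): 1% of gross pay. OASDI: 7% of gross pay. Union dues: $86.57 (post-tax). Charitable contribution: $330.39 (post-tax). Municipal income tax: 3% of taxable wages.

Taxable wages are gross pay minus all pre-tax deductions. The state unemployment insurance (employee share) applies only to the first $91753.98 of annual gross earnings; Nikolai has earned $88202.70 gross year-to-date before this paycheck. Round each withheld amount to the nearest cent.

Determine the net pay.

Employee pension contribution: $5181.85 × 0.03 = $155.46
Taxable wages = $5181.85 − $155.46 = $5026.39
Municipal income tax: $5026.39 × 0.03 = $150.79
State unemployment insurance (employee share): only $91753.98 − $88202.70 = $3551.28 of this check is subject → $3551.28 × 0.01 = $35.51
OASDI: $5181.85 × 0.07 = $362.73
Union dues: $86.57
Charitable contribution: $330.39
Roth 401(k) contribution: $5181.85 × 0.01 = $51.82
Total deductions = $155.46 + $150.79 + $35.51 + $362.73 + $86.57 + $330.39 + $51.82 = $1173.27
Net pay = $5181.85 − $1173.27 = $4008.58

$4008.58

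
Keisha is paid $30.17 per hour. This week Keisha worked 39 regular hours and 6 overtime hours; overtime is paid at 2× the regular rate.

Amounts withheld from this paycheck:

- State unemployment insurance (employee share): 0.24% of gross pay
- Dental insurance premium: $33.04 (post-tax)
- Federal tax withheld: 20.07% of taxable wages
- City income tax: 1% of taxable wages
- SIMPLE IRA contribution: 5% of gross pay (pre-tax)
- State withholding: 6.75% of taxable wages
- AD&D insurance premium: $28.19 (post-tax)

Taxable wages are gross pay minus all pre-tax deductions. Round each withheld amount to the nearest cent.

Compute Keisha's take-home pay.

Regular pay: 39 × $30.17 = $1,176.63
Overtime pay: 6 × $30.17 × 2 = $362.04
Gross pay = $1,176.63 + $362.04 = $1,538.67
SIMPLE IRA contribution: $1,538.67 × 0.05 = $76.93
Taxable wages = $1,538.67 − $76.93 = $1,461.74
Federal tax withheld: $1,461.74 × 0.2007 = $293.37
City income tax: $1,461.74 × 0.01 = $14.62
State withholding: $1,461.74 × 0.0675 = $98.67
State unemployment insurance (employee share): $1,538.67 × 0.0024 = $3.69
Dental insurance premium: $33.04
AD&D insurance premium: $28.19
Total deductions = $76.93 + $293.37 + $14.62 + $98.67 + $3.69 + $33.04 + $28.19 = $548.51
Net pay = $1,538.67 − $548.51 = $990.16

$990.16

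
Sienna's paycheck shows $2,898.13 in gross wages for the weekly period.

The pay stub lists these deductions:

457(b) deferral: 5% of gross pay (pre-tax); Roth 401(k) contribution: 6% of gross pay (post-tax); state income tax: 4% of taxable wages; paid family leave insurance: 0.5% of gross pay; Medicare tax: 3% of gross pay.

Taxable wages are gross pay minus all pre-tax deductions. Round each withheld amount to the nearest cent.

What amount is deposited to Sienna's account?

$2,367.77

457(b) deferral: $2,898.13 × 0.05 = $144.91
Taxable wages = $2,898.13 − $144.91 = $2,753.22
State income tax: $2,753.22 × 0.04 = $110.13
Paid family leave insurance: $2,898.13 × 0.005 = $14.49
Medicare tax: $2,898.13 × 0.03 = $86.94
Roth 401(k) contribution: $2,898.13 × 0.06 = $173.89
Total deductions = $144.91 + $110.13 + $14.49 + $86.94 + $173.89 = $530.36
Net pay = $2,898.13 − $530.36 = $2,367.77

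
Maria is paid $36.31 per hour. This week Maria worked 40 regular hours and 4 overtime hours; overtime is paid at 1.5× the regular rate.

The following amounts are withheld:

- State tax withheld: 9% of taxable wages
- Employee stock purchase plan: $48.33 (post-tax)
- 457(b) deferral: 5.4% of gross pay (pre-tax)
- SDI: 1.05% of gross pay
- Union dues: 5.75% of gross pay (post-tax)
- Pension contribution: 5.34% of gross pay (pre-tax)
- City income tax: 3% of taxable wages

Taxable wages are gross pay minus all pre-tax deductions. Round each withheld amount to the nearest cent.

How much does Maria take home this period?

Regular pay: 40 × $36.31 = $1,452.40
Overtime pay: 4 × $36.31 × 1.5 = $217.86
Gross pay = $1,452.40 + $217.86 = $1,670.26
Pension contribution: $1,670.26 × 0.0534 = $89.19
457(b) deferral: $1,670.26 × 0.054 = $90.19
Pre-tax total = $89.19 + $90.19 = $179.38
Taxable wages = $1,670.26 − $179.38 = $1,490.88
City income tax: $1,490.88 × 0.03 = $44.73
State tax withheld: $1,490.88 × 0.09 = $134.18
SDI: $1,670.26 × 0.0105 = $17.54
Employee stock purchase plan: $48.33
Union dues: $1,670.26 × 0.0575 = $96.04
Total deductions = $89.19 + $90.19 + $44.73 + $134.18 + $17.54 + $48.33 + $96.04 = $520.20
Net pay = $1,670.26 − $520.20 = $1,150.06

$1,150.06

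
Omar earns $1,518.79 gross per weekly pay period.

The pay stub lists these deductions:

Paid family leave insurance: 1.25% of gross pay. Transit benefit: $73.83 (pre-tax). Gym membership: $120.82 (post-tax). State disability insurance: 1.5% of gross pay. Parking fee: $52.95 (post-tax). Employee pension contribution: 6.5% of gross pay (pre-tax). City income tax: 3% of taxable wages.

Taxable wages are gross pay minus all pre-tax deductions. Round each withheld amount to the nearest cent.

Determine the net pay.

Transit benefit: $73.83
Employee pension contribution: $1,518.79 × 0.065 = $98.72
Pre-tax total = $73.83 + $98.72 = $172.55
Taxable wages = $1,518.79 − $172.55 = $1,346.24
City income tax: $1,346.24 × 0.03 = $40.39
Paid family leave insurance: $1,518.79 × 0.0125 = $18.98
State disability insurance: $1,518.79 × 0.015 = $22.78
Parking fee: $52.95
Gym membership: $120.82
Total deductions = $73.83 + $98.72 + $40.39 + $18.98 + $22.78 + $52.95 + $120.82 = $428.47
Net pay = $1,518.79 − $428.47 = $1,090.32

$1,090.32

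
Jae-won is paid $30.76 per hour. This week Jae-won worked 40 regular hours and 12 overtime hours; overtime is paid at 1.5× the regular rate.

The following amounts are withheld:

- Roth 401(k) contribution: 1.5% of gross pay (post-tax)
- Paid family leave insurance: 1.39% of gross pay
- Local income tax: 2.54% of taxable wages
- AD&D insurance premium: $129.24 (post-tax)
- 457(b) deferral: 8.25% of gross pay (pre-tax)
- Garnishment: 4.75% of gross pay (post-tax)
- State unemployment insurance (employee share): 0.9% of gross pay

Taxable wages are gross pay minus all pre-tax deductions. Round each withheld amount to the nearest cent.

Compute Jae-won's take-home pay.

Regular pay: 40 × $30.76 = $1,230.40
Overtime pay: 12 × $30.76 × 1.5 = $553.68
Gross pay = $1,230.40 + $553.68 = $1,784.08
457(b) deferral: $1,784.08 × 0.0825 = $147.19
Taxable wages = $1,784.08 − $147.19 = $1,636.89
Local income tax: $1,636.89 × 0.0254 = $41.58
Paid family leave insurance: $1,784.08 × 0.0139 = $24.80
State unemployment insurance (employee share): $1,784.08 × 0.009 = $16.06
AD&D insurance premium: $129.24
Garnishment: $1,784.08 × 0.0475 = $84.74
Roth 401(k) contribution: $1,784.08 × 0.015 = $26.76
Total deductions = $147.19 + $41.58 + $24.80 + $16.06 + $129.24 + $84.74 + $26.76 = $470.37
Net pay = $1,784.08 − $470.37 = $1,313.71

$1,313.71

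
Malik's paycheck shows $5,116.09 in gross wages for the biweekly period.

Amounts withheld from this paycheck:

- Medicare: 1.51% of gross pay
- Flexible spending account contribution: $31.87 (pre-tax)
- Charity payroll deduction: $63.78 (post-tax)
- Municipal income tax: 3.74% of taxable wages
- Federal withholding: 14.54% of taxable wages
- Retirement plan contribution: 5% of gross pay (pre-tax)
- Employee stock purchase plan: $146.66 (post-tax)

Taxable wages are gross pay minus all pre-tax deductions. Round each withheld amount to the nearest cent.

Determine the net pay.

$3,658.10

Flexible spending account contribution: $31.87
Retirement plan contribution: $5,116.09 × 0.05 = $255.80
Pre-tax total = $31.87 + $255.80 = $287.67
Taxable wages = $5,116.09 − $287.67 = $4,828.42
Municipal income tax: $4,828.42 × 0.0374 = $180.58
Federal withholding: $4,828.42 × 0.1454 = $702.05
Medicare: $5,116.09 × 0.0151 = $77.25
Employee stock purchase plan: $146.66
Charity payroll deduction: $63.78
Total deductions = $31.87 + $255.80 + $180.58 + $702.05 + $77.25 + $146.66 + $63.78 = $1,457.99
Net pay = $5,116.09 − $1,457.99 = $3,658.10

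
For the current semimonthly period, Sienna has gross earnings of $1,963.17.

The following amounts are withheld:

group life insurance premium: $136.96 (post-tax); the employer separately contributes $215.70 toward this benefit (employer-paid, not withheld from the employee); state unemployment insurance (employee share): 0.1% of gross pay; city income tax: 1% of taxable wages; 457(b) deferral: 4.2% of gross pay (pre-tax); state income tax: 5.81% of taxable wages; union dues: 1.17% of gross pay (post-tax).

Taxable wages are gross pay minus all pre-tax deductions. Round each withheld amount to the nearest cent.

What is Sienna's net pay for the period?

$1,590.75

457(b) deferral: $1,963.17 × 0.042 = $82.45
Taxable wages = $1,963.17 − $82.45 = $1,880.72
City income tax: $1,880.72 × 0.01 = $18.81
State income tax: $1,880.72 × 0.0581 = $109.27
State unemployment insurance (employee share): $1,963.17 × 0.001 = $1.96
Group life insurance premium: $136.96
Union dues: $1,963.17 × 0.0117 = $22.97
(Employer's $215.70 toward group life insurance premium is not withheld from the employee.)
Total deductions = $82.45 + $18.81 + $109.27 + $1.96 + $136.96 + $22.97 = $372.42
Net pay = $1,963.17 − $372.42 = $1,590.75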